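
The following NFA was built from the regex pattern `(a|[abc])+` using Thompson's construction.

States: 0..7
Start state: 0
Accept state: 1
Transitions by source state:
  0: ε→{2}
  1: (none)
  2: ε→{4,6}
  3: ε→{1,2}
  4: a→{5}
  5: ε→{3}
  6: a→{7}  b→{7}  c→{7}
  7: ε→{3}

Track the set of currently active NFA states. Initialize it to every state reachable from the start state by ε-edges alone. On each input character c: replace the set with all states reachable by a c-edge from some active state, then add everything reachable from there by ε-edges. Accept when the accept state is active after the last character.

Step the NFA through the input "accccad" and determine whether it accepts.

S₀ = ε-closure({0}) = {0,2,4,6}
'a' @ 1: {1,2,3,4,5,6,7}  ✓accept
'c' @ 2: {1,2,3,4,6,7}  ✓accept
'c' @ 3: {1,2,3,4,6,7}  ✓accept
'c' @ 4: {1,2,3,4,6,7}  ✓accept
'c' @ 5: {1,2,3,4,6,7}  ✓accept
'a' @ 6: {1,2,3,4,5,6,7}  ✓accept
'd' @ 7: {}  — state set empty
after full input: {}  (accept=1 not in)

Answer: REJECT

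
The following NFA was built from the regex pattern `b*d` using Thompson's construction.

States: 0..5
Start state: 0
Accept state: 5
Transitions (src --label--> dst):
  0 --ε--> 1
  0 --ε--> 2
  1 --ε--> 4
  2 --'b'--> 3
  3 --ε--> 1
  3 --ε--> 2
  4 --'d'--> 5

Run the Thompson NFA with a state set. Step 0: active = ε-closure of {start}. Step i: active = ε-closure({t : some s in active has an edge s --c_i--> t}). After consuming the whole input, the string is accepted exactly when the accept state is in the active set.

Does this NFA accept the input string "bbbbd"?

start: ε-closure({0}) = {0,1,2,4}
'b' @ 1: {1,2,3,4}
'b' @ 2: {1,2,3,4}
'b' @ 3: {1,2,3,4}
'b' @ 4: {1,2,3,4}
'd' @ 5: {5}  ✓accept
end set {5} — state 5 in

Answer: ACCEPT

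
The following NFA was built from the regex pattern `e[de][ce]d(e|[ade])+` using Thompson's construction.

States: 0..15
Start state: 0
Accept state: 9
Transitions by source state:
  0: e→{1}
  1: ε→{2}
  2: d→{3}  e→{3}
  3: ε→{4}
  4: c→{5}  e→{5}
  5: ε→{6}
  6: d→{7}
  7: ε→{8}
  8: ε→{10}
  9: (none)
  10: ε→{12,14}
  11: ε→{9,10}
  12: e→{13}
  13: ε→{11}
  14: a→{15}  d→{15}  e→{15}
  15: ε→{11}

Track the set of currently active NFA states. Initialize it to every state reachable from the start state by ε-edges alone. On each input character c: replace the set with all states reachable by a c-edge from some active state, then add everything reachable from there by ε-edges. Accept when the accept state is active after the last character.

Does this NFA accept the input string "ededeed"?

Answer: ACCEPT

Steps:
initial (ε-close {0}): {0}
'e' @ 1: {1,2}
'd' @ 2: {3,4}
'e' @ 3: {5,6}
'd' @ 4: {7,8,10,12,14}
'e' @ 5: {9,10,11,12,13,14,15}  [accepting]
'e' @ 6: {9,10,11,12,13,14,15}  [accepting]
'd' @ 7: {9,10,11,12,14,15}  [accepting]
after full input: {9,10,11,12,14,15}  (accept=9 in)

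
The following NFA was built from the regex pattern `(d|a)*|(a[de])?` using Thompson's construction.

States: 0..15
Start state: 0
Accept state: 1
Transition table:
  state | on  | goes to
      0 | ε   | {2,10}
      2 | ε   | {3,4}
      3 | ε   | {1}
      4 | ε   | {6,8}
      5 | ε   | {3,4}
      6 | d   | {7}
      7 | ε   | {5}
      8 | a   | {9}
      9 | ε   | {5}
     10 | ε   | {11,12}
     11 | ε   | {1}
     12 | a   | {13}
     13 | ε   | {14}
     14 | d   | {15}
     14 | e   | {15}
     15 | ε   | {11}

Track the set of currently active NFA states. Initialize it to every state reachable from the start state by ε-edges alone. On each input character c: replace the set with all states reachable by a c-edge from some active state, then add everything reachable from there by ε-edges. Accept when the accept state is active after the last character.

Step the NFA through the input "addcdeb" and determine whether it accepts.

Answer: REJECT

Derivation:
start: ε-closure({0}) = {0,1,2,3,4,6,8,10,11,12}
'a' @ 1: {1,3,4,5,6,8,9,13,14}  (accept∈set)
'd' @ 2: {1,3,4,5,6,7,8,11,15}  (accept∈set)
'd' @ 3: {1,3,4,5,6,7,8}  (accept∈set)
'c' @ 4: {}  — no active states
rest 'deb' ignored (set empty)
end set {} — state 1 not in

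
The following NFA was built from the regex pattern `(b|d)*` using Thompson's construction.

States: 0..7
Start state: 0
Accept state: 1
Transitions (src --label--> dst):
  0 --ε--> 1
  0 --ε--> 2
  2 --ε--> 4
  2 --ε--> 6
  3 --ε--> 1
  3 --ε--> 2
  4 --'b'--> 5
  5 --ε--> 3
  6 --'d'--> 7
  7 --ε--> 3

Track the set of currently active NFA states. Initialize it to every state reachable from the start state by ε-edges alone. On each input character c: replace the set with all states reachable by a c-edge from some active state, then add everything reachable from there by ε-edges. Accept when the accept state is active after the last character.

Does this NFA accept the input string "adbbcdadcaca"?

Answer: REJECT

Trace:
S₀ = ε-closure({0}) = {0,1,2,4,6}
'a' @ 1: {}  — no active states
rest 'dbbcdadcaca' ignored (set empty)
after full input: {}  (accept=1 not in)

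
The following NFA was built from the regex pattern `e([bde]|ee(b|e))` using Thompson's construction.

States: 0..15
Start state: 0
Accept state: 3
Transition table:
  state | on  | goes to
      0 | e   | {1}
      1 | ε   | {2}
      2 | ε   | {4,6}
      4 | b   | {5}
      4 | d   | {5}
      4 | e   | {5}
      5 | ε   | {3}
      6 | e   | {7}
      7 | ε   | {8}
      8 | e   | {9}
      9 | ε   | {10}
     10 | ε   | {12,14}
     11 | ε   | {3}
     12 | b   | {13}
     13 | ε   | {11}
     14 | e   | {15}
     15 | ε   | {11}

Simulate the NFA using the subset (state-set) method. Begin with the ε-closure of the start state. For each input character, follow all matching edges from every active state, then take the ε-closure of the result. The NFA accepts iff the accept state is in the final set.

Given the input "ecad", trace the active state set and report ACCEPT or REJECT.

Answer: REJECT

Trace:
initial (ε-close {0}): {0}
'e' @ 1: {1,2,4,6}
'c' @ 2: {}  — no active states
rest 'ad' ignored (set empty)
after full input: {}  (accept=3 not in)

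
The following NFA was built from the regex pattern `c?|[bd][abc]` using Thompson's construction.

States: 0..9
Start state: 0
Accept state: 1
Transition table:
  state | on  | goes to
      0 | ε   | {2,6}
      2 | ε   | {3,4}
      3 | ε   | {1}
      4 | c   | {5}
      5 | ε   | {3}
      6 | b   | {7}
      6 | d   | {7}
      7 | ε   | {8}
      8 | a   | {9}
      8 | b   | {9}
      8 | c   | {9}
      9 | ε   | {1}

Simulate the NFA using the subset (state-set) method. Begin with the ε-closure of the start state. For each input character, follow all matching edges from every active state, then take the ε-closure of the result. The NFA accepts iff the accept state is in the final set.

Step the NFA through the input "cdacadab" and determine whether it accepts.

initial (ε-close {0}): {0,1,2,3,4,6}
'c' @ 1: {1,3,5}  (accept∈set)
'd' @ 2: {}  — state set empty
rest 'acadab' ignored (set empty)
final: {}; accept 1 not in set

Answer: REJECT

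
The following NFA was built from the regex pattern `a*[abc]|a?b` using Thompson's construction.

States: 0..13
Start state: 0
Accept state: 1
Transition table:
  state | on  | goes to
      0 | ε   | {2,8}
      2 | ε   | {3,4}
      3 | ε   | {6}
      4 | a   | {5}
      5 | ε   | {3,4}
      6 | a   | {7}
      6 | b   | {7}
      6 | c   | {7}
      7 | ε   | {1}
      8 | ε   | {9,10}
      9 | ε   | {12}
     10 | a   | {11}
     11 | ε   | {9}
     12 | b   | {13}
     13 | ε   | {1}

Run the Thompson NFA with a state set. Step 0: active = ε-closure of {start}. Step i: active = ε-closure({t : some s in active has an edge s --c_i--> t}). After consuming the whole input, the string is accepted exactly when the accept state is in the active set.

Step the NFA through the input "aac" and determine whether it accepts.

Answer: ACCEPT

Derivation:
S₀ = ε-closure({0}) = {0,2,3,4,6,8,9,10,12}
'a' @ 1: {1,3,4,5,6,7,9,11,12}  (accept∈set)
'a' @ 2: {1,3,4,5,6,7}  (accept∈set)
'c' @ 3: {1,7}  (accept∈set)
end set {1,7} — state 1 in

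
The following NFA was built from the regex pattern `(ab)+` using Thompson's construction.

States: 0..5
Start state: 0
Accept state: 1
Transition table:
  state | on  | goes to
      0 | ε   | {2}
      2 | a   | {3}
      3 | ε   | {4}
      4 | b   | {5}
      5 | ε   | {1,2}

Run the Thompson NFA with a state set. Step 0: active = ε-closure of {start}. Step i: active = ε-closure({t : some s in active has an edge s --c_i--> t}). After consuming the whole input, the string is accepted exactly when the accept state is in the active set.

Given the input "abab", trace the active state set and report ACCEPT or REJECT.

Answer: ACCEPT

Steps:
start: ε-closure({0}) = {0,2}
'a' @ 1: {3,4}
'b' @ 2: {1,2,5}  [accepting]
'a' @ 3: {3,4}
'b' @ 4: {1,2,5}  [accepting]
end set {1,2,5} — state 1 in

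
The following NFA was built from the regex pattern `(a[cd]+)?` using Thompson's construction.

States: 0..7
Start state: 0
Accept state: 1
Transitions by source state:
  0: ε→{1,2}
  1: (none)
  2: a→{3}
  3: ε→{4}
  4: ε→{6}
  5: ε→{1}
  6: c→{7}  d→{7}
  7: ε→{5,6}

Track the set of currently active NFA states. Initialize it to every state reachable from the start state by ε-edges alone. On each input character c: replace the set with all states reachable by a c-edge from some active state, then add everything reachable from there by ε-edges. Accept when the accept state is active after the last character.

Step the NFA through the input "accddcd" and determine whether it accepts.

initial (ε-close {0}): {0,1,2}
'a' @ 1: {3,4,6}
'c' @ 2: {1,5,6,7}  ✓accept
'c' @ 3: {1,5,6,7}  ✓accept
'd' @ 4: {1,5,6,7}  ✓accept
'd' @ 5: {1,5,6,7}  ✓accept
'c' @ 6: {1,5,6,7}  ✓accept
'd' @ 7: {1,5,6,7}  ✓accept
end set {1,5,6,7} — state 1 in

Answer: ACCEPT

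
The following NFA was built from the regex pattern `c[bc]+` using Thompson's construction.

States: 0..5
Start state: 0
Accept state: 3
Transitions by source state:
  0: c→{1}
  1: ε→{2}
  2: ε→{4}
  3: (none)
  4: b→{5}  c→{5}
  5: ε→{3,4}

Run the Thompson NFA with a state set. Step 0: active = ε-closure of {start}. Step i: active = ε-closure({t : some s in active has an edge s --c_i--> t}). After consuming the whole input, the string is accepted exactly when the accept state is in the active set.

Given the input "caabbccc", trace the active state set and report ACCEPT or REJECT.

S₀ = ε-closure({0}) = {0}
'c' @ 1: {1,2,4}
'a' @ 2: {}  — no active states
rest 'abbccc' ignored (set empty)
final: {}; accept 3 not in set

Answer: REJECT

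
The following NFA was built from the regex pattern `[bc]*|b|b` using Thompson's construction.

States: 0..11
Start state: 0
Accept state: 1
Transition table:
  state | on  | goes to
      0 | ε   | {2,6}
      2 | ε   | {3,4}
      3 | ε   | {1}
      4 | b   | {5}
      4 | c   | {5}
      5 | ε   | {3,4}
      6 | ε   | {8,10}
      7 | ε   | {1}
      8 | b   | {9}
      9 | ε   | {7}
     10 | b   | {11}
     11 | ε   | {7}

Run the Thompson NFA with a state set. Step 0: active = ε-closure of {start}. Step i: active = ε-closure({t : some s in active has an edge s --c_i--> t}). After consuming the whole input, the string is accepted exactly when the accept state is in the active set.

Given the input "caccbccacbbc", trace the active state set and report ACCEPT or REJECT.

S₀ = ε-closure({0}) = {0,1,2,3,4,6,8,10}
'c' @ 1: {1,3,4,5}  [accepting]
'a' @ 2: {}  — no active states
rest 'ccbccacbbc' ignored (set empty)
after full input: {}  (accept=1 not in)

Answer: REJECT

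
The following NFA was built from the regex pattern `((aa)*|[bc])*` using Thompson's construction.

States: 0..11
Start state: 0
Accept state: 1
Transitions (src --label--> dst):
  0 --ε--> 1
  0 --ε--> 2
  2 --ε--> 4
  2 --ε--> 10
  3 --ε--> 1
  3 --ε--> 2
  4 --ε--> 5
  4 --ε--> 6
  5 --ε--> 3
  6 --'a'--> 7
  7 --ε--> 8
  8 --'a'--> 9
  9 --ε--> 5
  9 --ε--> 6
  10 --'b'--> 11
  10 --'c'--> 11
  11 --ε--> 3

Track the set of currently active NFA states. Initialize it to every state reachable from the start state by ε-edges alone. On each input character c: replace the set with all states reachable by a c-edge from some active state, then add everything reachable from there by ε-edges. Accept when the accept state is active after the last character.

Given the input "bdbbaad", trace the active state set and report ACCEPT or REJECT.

initial (ε-close {0}): {0,1,2,3,4,5,6,10}
'b' @ 1: {1,2,3,4,5,6,10,11}  (accept∈set)
'd' @ 2: {}  — state set empty
rest 'bbaad' ignored (set empty)
after full input: {}  (accept=1 not in)

Answer: REJECT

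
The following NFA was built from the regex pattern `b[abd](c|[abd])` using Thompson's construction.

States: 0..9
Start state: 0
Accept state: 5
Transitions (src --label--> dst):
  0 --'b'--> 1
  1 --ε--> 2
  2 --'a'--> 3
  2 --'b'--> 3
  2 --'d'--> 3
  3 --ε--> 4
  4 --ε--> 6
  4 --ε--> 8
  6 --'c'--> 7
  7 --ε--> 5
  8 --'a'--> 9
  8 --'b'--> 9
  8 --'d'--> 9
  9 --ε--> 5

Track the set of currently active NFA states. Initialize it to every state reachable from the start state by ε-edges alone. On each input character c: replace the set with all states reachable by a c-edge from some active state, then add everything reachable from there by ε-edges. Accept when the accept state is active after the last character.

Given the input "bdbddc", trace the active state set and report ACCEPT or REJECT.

Answer: REJECT

Steps:
S₀ = ε-closure({0}) = {0}
'b' @ 1: {1,2}
'd' @ 2: {3,4,6,8}
'b' @ 3: {5,9}  [accepting]
'd' @ 4: {}  — dead — no transitions
rest 'dc' ignored (set empty)
end set {} — state 5 not in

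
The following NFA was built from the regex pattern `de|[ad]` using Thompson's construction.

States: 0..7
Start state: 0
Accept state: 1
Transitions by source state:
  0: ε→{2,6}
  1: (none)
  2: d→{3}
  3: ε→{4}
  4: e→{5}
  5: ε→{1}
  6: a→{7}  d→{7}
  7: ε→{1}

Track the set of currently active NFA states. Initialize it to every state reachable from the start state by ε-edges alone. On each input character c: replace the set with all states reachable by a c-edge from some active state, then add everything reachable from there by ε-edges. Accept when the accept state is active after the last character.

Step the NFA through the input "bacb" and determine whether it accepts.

Answer: REJECT

Derivation:
S₀ = ε-closure({0}) = {0,2,6}
'b' @ 1: {}  — no active states
rest 'acb' ignored (set empty)
final: {}; accept 1 not in set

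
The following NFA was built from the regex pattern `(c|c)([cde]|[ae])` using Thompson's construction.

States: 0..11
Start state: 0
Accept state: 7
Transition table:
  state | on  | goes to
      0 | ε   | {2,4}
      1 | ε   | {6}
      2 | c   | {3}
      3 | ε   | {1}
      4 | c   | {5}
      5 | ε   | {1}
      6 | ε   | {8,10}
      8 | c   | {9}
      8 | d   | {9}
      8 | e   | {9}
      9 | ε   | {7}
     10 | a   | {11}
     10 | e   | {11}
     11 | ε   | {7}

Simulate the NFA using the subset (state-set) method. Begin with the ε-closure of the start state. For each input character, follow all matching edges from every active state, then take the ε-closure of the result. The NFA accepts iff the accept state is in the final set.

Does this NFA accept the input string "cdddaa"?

initial (ε-close {0}): {0,2,4}
'c' @ 1: {1,3,5,6,8,10}
'd' @ 2: {7,9}  [accepting]
'd' @ 3: {}  — state set empty
rest 'daa' ignored (set empty)
final: {}; accept 7 not in set

Answer: REJECT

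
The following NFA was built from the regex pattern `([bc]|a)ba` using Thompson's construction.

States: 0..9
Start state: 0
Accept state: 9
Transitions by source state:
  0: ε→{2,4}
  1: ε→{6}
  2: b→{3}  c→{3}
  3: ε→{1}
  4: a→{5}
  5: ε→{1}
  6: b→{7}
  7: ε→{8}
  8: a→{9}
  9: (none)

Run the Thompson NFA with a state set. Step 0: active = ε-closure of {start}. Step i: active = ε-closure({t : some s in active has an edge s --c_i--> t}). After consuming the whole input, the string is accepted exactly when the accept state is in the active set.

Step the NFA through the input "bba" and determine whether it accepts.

initial (ε-close {0}): {0,2,4}
'b' @ 1: {1,3,6}
'b' @ 2: {7,8}
'a' @ 3: {9}  (accept∈set)
final: {9}; accept 9 in set

Answer: ACCEPT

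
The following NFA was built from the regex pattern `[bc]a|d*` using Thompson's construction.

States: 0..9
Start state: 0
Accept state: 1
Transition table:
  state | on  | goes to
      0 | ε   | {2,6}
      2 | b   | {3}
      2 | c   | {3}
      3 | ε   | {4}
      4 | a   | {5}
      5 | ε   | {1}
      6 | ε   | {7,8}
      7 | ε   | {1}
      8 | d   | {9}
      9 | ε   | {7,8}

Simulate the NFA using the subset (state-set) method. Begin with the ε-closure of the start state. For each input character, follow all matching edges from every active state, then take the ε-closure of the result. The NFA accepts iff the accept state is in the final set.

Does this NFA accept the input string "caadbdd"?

start: ε-closure({0}) = {0,1,2,6,7,8}
'c' @ 1: {3,4}
'a' @ 2: {1,5}  (accept∈set)
'a' @ 3: {}  — no active states
rest 'dbdd' ignored (set empty)
end set {} — state 1 not in

Answer: REJECT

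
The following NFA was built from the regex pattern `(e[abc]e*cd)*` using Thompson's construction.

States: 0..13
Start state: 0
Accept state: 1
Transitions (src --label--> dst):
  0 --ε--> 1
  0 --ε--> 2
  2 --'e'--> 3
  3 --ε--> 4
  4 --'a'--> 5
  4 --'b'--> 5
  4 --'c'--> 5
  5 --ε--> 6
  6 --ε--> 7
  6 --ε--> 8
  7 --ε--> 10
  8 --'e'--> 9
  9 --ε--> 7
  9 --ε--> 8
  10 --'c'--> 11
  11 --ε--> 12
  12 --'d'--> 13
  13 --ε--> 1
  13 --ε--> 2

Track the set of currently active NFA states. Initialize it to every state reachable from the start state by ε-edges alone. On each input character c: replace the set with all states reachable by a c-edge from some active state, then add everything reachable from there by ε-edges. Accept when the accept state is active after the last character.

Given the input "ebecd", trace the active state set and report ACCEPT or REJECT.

Answer: ACCEPT

Steps:
S₀ = ε-closure({0}) = {0,1,2}
'e' @ 1: {3,4}
'b' @ 2: {5,6,7,8,10}
'e' @ 3: {7,8,9,10}
'c' @ 4: {11,12}
'd' @ 5: {1,2,13}  (accept∈set)
end set {1,2,13} — state 1 in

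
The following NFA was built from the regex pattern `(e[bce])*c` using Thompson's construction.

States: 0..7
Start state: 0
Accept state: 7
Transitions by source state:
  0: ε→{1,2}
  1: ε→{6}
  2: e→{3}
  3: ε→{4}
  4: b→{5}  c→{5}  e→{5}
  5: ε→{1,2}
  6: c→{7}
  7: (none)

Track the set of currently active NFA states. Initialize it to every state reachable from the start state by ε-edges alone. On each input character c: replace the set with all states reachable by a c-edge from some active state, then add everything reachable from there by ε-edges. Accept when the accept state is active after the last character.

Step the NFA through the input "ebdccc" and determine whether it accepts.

Answer: REJECT

Derivation:
initial (ε-close {0}): {0,1,2,6}
'e' @ 1: {3,4}
'b' @ 2: {1,2,5,6}
'd' @ 3: {}  — state set empty
rest 'ccc' ignored (set empty)
end set {} — state 7 not in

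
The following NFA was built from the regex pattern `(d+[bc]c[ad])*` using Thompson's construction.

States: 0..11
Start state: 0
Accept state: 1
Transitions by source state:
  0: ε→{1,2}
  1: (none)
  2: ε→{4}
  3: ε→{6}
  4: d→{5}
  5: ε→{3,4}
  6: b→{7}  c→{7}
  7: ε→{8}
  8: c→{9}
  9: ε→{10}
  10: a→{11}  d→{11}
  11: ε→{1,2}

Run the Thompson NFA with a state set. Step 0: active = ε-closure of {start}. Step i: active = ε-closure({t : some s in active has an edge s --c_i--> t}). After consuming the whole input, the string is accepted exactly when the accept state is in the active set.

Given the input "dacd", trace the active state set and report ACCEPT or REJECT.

Answer: REJECT

Steps:
initial (ε-close {0}): {0,1,2,4}
'd' @ 1: {3,4,5,6}
'a' @ 2: {}  — no active states
rest 'cd' ignored (set empty)
end set {} — state 1 not in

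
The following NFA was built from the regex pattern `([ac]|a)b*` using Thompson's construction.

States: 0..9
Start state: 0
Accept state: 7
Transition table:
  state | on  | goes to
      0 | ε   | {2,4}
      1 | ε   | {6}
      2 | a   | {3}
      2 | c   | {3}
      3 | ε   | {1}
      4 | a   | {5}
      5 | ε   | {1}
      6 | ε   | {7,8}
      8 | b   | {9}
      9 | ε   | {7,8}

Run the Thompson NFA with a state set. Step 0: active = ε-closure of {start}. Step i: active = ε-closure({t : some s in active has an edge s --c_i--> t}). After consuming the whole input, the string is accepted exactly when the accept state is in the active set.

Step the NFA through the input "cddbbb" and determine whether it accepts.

Answer: REJECT

Derivation:
S₀ = ε-closure({0}) = {0,2,4}
'c' @ 1: {1,3,6,7,8}  (accept∈set)
'd' @ 2: {}  — dead — no transitions
rest 'dbbb' ignored (set empty)
end set {} — state 7 not in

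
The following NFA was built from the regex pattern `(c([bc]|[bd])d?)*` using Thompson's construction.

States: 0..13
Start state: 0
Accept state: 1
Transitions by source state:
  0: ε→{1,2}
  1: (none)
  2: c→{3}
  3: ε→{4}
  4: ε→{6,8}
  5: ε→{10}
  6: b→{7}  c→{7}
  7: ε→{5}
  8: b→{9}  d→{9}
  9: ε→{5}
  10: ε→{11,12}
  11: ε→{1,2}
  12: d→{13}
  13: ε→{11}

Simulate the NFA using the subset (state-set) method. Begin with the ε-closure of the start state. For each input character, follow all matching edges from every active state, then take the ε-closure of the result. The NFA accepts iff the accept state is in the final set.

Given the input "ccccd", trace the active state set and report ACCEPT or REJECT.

Answer: ACCEPT

Steps:
S₀ = ε-closure({0}) = {0,1,2}
'c' @ 1: {3,4,6,8}
'c' @ 2: {1,2,5,7,10,11,12}  (accept∈set)
'c' @ 3: {3,4,6,8}
'c' @ 4: {1,2,5,7,10,11,12}  (accept∈set)
'd' @ 5: {1,2,11,13}  (accept∈set)
final: {1,2,11,13}; accept 1 in set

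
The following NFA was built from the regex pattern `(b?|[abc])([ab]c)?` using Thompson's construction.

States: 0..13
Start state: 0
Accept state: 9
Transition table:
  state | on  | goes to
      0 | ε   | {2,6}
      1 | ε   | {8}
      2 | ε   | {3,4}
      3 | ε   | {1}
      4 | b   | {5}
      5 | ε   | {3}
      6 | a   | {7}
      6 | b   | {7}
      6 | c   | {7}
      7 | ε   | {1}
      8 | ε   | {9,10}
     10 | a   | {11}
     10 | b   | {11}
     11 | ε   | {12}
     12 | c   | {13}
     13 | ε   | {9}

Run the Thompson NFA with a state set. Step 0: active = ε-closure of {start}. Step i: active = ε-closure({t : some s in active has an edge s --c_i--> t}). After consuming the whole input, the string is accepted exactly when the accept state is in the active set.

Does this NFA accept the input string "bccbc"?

Answer: REJECT

Steps:
start: ε-closure({0}) = {0,1,2,3,4,6,8,9,10}
'b' @ 1: {1,3,5,7,8,9,10,11,12}  (accept∈set)
'c' @ 2: {9,13}  (accept∈set)
'c' @ 3: {}  — no active states
rest 'bc' ignored (set empty)
final: {}; accept 9 not in set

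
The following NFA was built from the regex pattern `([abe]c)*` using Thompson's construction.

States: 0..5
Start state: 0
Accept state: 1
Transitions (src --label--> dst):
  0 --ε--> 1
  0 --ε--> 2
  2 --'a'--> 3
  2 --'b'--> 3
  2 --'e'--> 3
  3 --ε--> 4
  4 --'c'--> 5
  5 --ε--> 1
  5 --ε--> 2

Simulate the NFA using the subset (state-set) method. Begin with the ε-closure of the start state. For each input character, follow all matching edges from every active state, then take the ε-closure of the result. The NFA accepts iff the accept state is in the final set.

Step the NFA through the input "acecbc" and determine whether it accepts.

S₀ = ε-closure({0}) = {0,1,2}
'a' @ 1: {3,4}
'c' @ 2: {1,2,5}  ✓accept
'e' @ 3: {3,4}
'c' @ 4: {1,2,5}  ✓accept
'b' @ 5: {3,4}
'c' @ 6: {1,2,5}  ✓accept
final: {1,2,5}; accept 1 in set

Answer: ACCEPT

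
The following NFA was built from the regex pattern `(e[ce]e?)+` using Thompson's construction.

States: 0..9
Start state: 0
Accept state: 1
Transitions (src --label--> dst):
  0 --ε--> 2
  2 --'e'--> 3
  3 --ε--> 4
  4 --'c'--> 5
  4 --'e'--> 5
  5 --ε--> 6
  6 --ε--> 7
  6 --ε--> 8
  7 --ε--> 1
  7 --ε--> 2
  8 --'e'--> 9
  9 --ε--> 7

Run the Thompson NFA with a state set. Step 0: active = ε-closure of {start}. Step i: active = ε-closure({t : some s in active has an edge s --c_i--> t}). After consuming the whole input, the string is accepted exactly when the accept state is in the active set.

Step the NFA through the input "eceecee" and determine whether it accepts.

Answer: ACCEPT

Trace:
start: ε-closure({0}) = {0,2}
'e' @ 1: {3,4}
'c' @ 2: {1,2,5,6,7,8}  (accept∈set)
'e' @ 3: {1,2,3,4,7,9}  (accept∈set)
'e' @ 4: {1,2,3,4,5,6,7,8}  (accept∈set)
'c' @ 5: {1,2,5,6,7,8}  (accept∈set)
'e' @ 6: {1,2,3,4,7,9}  (accept∈set)
'e' @ 7: {1,2,3,4,5,6,7,8}  (accept∈set)
after full input: {1,2,3,4,5,6,7,8}  (accept=1 in)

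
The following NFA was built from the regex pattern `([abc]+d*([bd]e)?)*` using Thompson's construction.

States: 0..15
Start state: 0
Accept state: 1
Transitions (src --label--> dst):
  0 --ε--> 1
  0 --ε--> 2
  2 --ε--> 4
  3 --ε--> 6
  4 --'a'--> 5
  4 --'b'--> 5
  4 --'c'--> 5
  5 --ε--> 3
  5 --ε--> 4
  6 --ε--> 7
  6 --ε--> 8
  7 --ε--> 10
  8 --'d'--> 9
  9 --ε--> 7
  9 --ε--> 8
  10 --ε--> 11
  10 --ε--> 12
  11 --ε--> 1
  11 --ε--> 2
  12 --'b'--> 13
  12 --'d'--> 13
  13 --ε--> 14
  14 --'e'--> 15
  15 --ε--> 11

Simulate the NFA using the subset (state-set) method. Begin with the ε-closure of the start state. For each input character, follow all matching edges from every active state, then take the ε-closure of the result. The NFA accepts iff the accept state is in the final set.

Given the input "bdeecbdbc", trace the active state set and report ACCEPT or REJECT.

S₀ = ε-closure({0}) = {0,1,2,4}
'b' @ 1: {1,2,3,4,5,6,7,8,10,11,12}  (accept∈set)
'd' @ 2: {1,2,4,7,8,9,10,11,12,13,14}  (accept∈set)
'e' @ 3: {1,2,4,11,15}  (accept∈set)
'e' @ 4: {}  — dead — no transitions
rest 'cbdbc' ignored (set empty)
final: {}; accept 1 not in set

Answer: REJECT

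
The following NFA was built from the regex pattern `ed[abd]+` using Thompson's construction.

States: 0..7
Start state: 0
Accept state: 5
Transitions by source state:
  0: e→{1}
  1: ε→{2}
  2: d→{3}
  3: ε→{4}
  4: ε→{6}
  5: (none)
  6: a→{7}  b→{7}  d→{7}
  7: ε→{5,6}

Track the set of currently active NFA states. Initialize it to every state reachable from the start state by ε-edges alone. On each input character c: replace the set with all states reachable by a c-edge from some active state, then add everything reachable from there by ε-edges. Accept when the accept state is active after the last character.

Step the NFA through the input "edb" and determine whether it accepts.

Answer: ACCEPT

Steps:
start: ε-closure({0}) = {0}
'e' @ 1: {1,2}
'd' @ 2: {3,4,6}
'b' @ 3: {5,6,7}  ✓accept
final: {5,6,7}; accept 5 in set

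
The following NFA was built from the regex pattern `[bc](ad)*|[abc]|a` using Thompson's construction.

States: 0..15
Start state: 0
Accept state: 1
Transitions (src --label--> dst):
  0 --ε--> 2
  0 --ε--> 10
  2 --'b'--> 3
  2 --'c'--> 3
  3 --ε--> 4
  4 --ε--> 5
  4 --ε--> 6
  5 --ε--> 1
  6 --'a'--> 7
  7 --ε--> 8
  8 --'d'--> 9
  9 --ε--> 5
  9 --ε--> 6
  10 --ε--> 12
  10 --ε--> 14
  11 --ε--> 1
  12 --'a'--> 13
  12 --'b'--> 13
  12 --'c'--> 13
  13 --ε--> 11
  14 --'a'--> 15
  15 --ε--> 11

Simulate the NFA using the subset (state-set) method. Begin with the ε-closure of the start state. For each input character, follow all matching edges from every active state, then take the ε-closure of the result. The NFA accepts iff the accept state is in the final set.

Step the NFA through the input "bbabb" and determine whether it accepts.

S₀ = ε-closure({0}) = {0,2,10,12,14}
'b' @ 1: {1,3,4,5,6,11,13}  ✓accept
'b' @ 2: {}  — dead — no transitions
rest 'abb' ignored (set empty)
after full input: {}  (accept=1 not in)

Answer: REJECT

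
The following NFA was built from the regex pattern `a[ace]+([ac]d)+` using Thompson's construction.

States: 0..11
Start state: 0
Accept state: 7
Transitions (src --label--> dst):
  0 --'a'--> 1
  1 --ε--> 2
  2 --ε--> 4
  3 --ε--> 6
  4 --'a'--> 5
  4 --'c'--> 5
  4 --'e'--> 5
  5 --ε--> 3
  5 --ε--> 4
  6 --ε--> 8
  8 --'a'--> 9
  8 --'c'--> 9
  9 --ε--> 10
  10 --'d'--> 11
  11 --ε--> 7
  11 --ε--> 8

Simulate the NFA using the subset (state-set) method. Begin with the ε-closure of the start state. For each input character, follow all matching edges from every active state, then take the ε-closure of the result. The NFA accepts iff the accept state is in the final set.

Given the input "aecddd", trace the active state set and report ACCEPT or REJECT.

Answer: REJECT

Steps:
start: ε-closure({0}) = {0}
'a' @ 1: {1,2,4}
'e' @ 2: {3,4,5,6,8}
'c' @ 3: {3,4,5,6,8,9,10}
'd' @ 4: {7,8,11}  (accept∈set)
'd' @ 5: {}  — no active states
rest 'd' ignored (set empty)
after full input: {}  (accept=7 not in)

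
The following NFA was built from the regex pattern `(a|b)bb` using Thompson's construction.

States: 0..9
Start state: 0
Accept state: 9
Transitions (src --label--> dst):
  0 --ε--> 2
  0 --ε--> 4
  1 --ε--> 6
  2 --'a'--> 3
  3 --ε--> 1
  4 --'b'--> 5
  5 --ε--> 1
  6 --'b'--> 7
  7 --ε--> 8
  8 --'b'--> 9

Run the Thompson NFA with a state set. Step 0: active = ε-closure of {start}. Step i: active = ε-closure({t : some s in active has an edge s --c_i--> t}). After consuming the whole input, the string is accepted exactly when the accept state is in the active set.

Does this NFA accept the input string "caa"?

Answer: REJECT

Steps:
initial (ε-close {0}): {0,2,4}
'c' @ 1: {}  — state set empty
rest 'aa' ignored (set empty)
after full input: {}  (accept=9 not in)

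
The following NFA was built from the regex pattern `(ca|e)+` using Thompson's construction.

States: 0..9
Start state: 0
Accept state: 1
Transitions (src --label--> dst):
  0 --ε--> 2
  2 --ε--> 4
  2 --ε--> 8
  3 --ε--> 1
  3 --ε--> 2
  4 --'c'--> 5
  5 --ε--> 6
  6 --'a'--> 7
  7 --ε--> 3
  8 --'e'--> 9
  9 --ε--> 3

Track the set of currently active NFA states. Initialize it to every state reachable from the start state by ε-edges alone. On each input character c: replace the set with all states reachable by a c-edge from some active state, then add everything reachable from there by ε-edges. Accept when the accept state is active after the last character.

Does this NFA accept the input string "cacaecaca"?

initial (ε-close {0}): {0,2,4,8}
'c' @ 1: {5,6}
'a' @ 2: {1,2,3,4,7,8}  (accept∈set)
'c' @ 3: {5,6}
'a' @ 4: {1,2,3,4,7,8}  (accept∈set)
'e' @ 5: {1,2,3,4,8,9}  (accept∈set)
'c' @ 6: {5,6}
'a' @ 7: {1,2,3,4,7,8}  (accept∈set)
'c' @ 8: {5,6}
'a' @ 9: {1,2,3,4,7,8}  (accept∈set)
end set {1,2,3,4,7,8} — state 1 in

Answer: ACCEPT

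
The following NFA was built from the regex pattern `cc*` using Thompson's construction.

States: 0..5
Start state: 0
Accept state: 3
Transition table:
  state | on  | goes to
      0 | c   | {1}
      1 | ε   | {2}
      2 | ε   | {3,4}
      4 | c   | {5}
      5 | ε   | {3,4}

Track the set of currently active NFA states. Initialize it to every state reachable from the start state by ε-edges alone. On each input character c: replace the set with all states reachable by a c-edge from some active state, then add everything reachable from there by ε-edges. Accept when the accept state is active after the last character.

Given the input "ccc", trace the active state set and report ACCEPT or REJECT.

start: ε-closure({0}) = {0}
'c' @ 1: {1,2,3,4}  [accepting]
'c' @ 2: {3,4,5}  [accepting]
'c' @ 3: {3,4,5}  [accepting]
after full input: {3,4,5}  (accept=3 in)

Answer: ACCEPT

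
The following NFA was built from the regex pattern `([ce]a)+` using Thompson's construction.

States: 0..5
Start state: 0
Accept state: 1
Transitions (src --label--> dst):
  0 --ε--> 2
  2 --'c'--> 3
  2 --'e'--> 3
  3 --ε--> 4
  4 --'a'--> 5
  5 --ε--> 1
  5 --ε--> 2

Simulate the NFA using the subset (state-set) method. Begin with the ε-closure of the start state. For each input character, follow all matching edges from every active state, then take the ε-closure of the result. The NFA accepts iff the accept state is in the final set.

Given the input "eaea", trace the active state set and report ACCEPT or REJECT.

initial (ε-close {0}): {0,2}
'e' @ 1: {3,4}
'a' @ 2: {1,2,5}  [accepting]
'e' @ 3: {3,4}
'a' @ 4: {1,2,5}  [accepting]
after full input: {1,2,5}  (accept=1 in)

Answer: ACCEPT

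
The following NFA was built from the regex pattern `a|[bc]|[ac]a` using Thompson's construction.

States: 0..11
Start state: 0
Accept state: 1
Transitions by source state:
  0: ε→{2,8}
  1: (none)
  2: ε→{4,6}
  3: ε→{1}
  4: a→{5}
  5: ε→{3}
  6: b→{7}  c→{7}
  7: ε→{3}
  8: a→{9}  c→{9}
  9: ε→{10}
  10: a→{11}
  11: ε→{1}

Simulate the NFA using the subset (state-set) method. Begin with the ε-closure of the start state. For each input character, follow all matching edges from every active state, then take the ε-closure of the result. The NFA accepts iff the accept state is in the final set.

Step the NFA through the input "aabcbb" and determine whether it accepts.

initial (ε-close {0}): {0,2,4,6,8}
'a' @ 1: {1,3,5,9,10}  (accept∈set)
'a' @ 2: {1,11}  (accept∈set)
'b' @ 3: {}  — no active states
rest 'cbb' ignored (set empty)
end set {} — state 1 not in

Answer: REJECT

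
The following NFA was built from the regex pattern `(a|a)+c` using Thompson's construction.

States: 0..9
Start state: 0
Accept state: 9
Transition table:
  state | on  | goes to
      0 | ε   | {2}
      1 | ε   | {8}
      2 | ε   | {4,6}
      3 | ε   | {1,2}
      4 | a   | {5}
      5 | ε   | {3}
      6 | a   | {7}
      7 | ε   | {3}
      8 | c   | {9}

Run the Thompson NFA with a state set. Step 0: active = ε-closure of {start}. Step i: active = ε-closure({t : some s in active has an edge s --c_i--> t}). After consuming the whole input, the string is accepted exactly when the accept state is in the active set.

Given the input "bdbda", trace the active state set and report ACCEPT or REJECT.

Answer: REJECT

Derivation:
initial (ε-close {0}): {0,2,4,6}
'b' @ 1: {}  — dead — no transitions
rest 'dbda' ignored (set empty)
after full input: {}  (accept=9 not in)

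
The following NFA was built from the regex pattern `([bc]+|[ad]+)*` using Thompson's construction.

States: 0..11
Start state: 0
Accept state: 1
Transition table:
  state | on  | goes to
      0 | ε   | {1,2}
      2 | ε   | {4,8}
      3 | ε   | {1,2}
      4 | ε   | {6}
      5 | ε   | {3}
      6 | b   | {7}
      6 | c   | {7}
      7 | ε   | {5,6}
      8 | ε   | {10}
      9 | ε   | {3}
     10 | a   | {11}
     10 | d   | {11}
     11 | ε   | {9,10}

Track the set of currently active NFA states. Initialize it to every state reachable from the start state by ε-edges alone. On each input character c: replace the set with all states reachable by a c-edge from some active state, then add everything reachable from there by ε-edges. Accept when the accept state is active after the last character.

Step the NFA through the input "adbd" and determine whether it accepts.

S₀ = ε-closure({0}) = {0,1,2,4,6,8,10}
'a' @ 1: {1,2,3,4,6,8,9,10,11}  [accepting]
'd' @ 2: {1,2,3,4,6,8,9,10,11}  [accepting]
'b' @ 3: {1,2,3,4,5,6,7,8,10}  [accepting]
'd' @ 4: {1,2,3,4,6,8,9,10,11}  [accepting]
after full input: {1,2,3,4,6,8,9,10,11}  (accept=1 in)

Answer: ACCEPT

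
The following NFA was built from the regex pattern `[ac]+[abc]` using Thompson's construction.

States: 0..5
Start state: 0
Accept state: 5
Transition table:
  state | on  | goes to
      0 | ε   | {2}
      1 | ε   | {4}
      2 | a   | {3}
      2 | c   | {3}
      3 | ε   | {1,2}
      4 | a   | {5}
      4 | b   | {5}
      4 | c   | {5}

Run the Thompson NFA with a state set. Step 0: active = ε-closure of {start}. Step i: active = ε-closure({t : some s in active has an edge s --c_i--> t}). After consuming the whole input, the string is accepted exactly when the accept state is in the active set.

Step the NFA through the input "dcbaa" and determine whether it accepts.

Answer: REJECT

Steps:
initial (ε-close {0}): {0,2}
'd' @ 1: {}  — no active states
rest 'cbaa' ignored (set empty)
after full input: {}  (accept=5 not in)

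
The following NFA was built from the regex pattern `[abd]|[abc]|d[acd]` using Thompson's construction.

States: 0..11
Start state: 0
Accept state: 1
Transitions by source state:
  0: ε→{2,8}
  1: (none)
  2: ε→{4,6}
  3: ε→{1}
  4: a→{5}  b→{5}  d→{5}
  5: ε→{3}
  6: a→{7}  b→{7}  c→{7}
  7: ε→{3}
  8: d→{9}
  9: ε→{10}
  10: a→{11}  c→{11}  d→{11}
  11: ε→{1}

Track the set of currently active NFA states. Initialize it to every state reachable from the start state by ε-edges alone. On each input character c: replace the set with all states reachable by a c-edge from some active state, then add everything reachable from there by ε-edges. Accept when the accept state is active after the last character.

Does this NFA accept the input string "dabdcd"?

S₀ = ε-closure({0}) = {0,2,4,6,8}
'd' @ 1: {1,3,5,9,10}  [accepting]
'a' @ 2: {1,11}  [accepting]
'b' @ 3: {}  — state set empty
rest 'dcd' ignored (set empty)
end set {} — state 1 not in

Answer: REJECT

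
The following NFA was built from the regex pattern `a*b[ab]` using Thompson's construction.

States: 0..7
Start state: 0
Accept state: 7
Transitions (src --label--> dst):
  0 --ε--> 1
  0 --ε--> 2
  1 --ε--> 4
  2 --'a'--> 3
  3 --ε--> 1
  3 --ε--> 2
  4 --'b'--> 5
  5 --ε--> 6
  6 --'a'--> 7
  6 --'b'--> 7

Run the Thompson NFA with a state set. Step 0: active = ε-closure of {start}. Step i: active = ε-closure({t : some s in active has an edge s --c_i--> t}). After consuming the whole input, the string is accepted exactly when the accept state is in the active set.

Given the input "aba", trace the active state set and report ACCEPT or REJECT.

Answer: ACCEPT

Derivation:
initial (ε-close {0}): {0,1,2,4}
'a' @ 1: {1,2,3,4}
'b' @ 2: {5,6}
'a' @ 3: {7}  [accepting]
after full input: {7}  (accept=7 in)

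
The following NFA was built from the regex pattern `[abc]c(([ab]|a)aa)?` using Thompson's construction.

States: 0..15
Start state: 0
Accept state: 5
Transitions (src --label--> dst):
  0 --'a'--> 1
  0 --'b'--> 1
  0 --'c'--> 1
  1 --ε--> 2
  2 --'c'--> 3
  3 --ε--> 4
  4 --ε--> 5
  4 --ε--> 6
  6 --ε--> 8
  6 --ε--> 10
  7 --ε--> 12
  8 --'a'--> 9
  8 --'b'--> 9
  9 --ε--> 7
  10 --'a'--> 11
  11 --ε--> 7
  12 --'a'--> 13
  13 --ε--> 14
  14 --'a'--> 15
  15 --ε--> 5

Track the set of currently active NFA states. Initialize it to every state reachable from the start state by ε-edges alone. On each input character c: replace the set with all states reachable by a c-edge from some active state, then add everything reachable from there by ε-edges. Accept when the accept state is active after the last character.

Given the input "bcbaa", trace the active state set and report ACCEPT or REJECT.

Answer: ACCEPT

Steps:
S₀ = ε-closure({0}) = {0}
'b' @ 1: {1,2}
'c' @ 2: {3,4,5,6,8,10}  [accepting]
'b' @ 3: {7,9,12}
'a' @ 4: {13,14}
'a' @ 5: {5,15}  [accepting]
after full input: {5,15}  (accept=5 in)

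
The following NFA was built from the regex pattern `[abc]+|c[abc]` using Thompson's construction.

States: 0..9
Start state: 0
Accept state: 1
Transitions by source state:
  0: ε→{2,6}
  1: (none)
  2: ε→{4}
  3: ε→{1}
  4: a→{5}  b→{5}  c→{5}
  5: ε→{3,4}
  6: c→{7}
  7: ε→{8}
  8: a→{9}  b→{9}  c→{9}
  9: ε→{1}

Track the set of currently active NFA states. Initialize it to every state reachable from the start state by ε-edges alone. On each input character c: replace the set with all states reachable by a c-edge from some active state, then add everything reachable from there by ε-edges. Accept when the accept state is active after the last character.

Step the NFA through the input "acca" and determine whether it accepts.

S₀ = ε-closure({0}) = {0,2,4,6}
'a' @ 1: {1,3,4,5}  ✓accept
'c' @ 2: {1,3,4,5}  ✓accept
'c' @ 3: {1,3,4,5}  ✓accept
'a' @ 4: {1,3,4,5}  ✓accept
after full input: {1,3,4,5}  (accept=1 in)

Answer: ACCEPT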